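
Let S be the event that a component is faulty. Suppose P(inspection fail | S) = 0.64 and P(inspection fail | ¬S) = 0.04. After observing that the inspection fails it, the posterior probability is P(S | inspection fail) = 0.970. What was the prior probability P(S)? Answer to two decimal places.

In odds form, posterior odds = prior odds × likelihood ratio, so prior odds = posterior odds ÷ LR.
Posterior odds = 0.970/(1−0.970) = 32.3333. LR = 0.64/0.04 = 16.0000.
Prior odds = 32.3333/16.0000 = 2.0208, so P(S) = 2.0208/(1+2.0208) ≈ 0.67.

P(S) = 0.67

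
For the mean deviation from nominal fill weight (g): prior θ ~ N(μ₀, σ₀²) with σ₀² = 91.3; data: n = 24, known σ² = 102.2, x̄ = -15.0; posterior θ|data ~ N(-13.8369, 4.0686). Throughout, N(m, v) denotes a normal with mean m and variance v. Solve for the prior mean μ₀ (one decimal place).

μ₀ = 11.1

With known observation variance, the Normal–Normal posterior has precision τ_n = τ₀ + n/σ² and mean μ_n = (τ₀μ₀ + (n/σ²)x̄)/τ_n.
Here τ₀ = 1/91.3 = 0.010953 and τ_data = 24/102.2 = 0.234834, so τ_n = 0.245787.
Rearranging for μ₀: μ₀ = (μ_n·τ_n − τ_data·x̄)/τ₀ = (-13.8369·0.245787 − 0.234834·-15.0) / 0.010953 = 0.121580/0.010953 ≈ 11.1.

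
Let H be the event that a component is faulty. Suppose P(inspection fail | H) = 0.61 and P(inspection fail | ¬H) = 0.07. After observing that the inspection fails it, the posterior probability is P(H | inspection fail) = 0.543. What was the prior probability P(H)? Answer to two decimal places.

In odds form, posterior odds = prior odds × likelihood ratio, so prior odds = posterior odds ÷ LR.
Posterior odds = 0.543/(1−0.543) = 1.1882. LR = 0.61/0.07 = 8.7143.
Prior odds = 1.1882/8.7143 = 0.1364, so P(H) = 0.1364/(1+0.1364) ≈ 0.12.

P(H) = 0.12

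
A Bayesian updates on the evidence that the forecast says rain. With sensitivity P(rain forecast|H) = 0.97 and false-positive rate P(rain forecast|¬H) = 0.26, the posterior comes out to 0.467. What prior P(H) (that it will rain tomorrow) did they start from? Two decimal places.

P(H) = 0.19

Bayes' rule in odds form gives O(H|E) = O(H)·[P(E|H)/P(E|¬H)], hence O(H) = O(H|E)/LR.
Posterior odds = 0.467/(1−0.467) = 0.8762. LR = 0.97/0.26 = 3.7308.
Prior odds = 0.8762/3.7308 = 0.2349, so P(H) = 0.2349/(1+0.2349) ≈ 0.19.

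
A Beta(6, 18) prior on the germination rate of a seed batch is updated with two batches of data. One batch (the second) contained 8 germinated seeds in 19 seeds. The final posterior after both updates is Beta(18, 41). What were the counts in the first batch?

4 germinated seeds and 12 non-germinating seeds

Sequential conjugate updates are equivalent to a single update on the pooled data, so total successes = posterior α − prior α and total failures = posterior β − prior β.
Total across both batches: 18−6=12 germinated seeds, 41−18=23 non-germinating seeds.
Subtract the second batch: 12−8=4 germinated seeds and 23−11=12 non-germinating seeds.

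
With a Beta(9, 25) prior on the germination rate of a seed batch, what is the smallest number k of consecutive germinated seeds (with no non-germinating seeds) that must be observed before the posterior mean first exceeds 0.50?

After k germinated seeds and 0 non-germinating seeds the posterior is Beta(9+k, 25), with mean (9+k)/(9+25+k).
Set (9+k)/(34+k) > 0.50 and solve: k > (0.50·34 − 9)/(1 − 0.50) = 16.000.
The smallest integer exceeding 16.000 is 17.

k = 17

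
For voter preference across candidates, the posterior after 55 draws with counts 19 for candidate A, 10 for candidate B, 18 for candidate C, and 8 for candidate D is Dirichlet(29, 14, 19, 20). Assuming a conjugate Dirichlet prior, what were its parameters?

For a Dirichlet(α) prior with multinomial counts c, the posterior is Dirichlet(α + c) componentwise.
Subtract each count from the matching posterior parameter: 29−19=10, 14−10=4, 19−18=1, 20−8=12.

Dirichlet(10, 4, 1, 12)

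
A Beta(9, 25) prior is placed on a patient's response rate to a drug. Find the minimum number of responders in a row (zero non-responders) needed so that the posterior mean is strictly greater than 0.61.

After k responders and 0 non-responders the posterior is Beta(9+k, 25), with mean (9+k)/(9+25+k).
Set (9+k)/(34+k) > 0.61 and solve: k > (0.61·34 − 9)/(1 − 0.61) = 30.103.
The smallest integer exceeding 30.103 is 31, and checking k=31: (40)/(65) = 0.6154 > 0.61.

k = 31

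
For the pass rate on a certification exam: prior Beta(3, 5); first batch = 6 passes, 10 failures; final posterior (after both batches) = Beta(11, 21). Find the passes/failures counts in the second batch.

2 passes and 6 failures

Sequential conjugate updates are equivalent to a single update on the pooled data, so total successes = posterior α − prior α and total failures = posterior β − prior β.
Total across both batches: 11−3=8 passes, 21−5=16 failures.
Subtract the first batch: 8−6=2 passes and 16−10=6 failures.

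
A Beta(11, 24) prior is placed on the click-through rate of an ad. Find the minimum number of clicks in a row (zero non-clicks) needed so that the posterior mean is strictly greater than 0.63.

After k clicks and 0 non-clicks the posterior is Beta(11+k, 24), with mean (11+k)/(11+24+k).
Set (11+k)/(35+k) > 0.63 and solve: k > (0.63·35 − 11)/(1 − 0.63) = 29.865.
The smallest integer exceeding 29.865 is 30.

k = 30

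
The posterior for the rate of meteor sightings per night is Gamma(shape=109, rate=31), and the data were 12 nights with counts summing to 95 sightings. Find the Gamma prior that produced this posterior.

A Gamma(α, β) prior (rate parametrization) on a Poisson rate with n observations summing to S gives posterior Gamma(α+S, β+n).
So α = 109 − 95 = 14 and β = 31 − 12 = 19.

Gamma(shape=14, rate=19)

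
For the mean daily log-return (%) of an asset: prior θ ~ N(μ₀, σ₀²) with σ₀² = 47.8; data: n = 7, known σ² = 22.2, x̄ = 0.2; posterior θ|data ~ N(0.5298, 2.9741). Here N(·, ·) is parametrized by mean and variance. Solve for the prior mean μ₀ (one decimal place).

μ₀ = 5.5

The posterior mean is a precision-weighted average: μ_n = (τ₀μ₀ + τ_data·x̄)/(τ₀+τ_data), with τ₀=1/σ₀² and τ_data=n/σ².
Here τ₀ = 1/47.8 = 0.020921 and τ_data = 7/22.2 = 0.315315, so τ_n = 0.336236.
Rearranging for μ₀: μ₀ = (μ_n·τ_n − τ_data·x̄)/τ₀ = (0.5298·0.336236 − 0.315315·0.2) / 0.020921 = 0.115075/0.020921 ≈ 5.5.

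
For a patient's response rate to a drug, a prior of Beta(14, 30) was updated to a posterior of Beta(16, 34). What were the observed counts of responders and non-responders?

2 responders and 4 non-responders

A Beta(α, β) prior with s successes and f failures in binomial data gives a Beta(α+s, β+f) posterior.
So s = 16 − 14 = 2 and f = 34 − 30 = 4.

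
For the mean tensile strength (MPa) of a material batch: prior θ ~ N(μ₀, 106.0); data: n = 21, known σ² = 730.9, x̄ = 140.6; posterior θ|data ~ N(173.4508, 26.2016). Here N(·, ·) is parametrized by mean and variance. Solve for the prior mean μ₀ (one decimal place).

μ₀ = 273.5

The posterior mean is a precision-weighted average: μ_n = (τ₀μ₀ + τ_data·x̄)/(τ₀+τ_data), with τ₀=1/σ₀² and τ_data=n/σ².
Here τ₀ = 1/106.0 = 0.009434 and τ_data = 21/730.9 = 0.028732, so τ_n = 0.038166.
Rearranging for μ₀: μ₀ = (μ_n·τ_n − τ_data·x̄)/τ₀ = (173.4508·0.038166 − 0.028732·140.6) / 0.009434 = 2.580204/0.009434 ≈ 273.5.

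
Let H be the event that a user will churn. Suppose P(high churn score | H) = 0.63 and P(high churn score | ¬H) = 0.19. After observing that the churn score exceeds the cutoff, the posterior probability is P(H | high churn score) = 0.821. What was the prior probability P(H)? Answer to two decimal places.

P(H) = 0.58

Bayes' rule in odds form gives O(H|E) = O(H)·[P(E|H)/P(E|¬H)], hence O(H) = O(H|E)/LR.
Posterior odds = 0.821/(1−0.821) = 4.5866. LR = 0.63/0.19 = 3.3158.
Prior odds = 4.5866/3.3158 = 1.3833, so P(H) = 1.3833/(1+1.3833) ≈ 0.58.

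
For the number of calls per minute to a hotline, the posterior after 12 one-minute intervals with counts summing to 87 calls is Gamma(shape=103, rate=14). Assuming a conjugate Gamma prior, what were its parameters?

Gamma(shape=16, rate=2)

Gamma–Poisson conjugacy: posterior shape = α + Σxᵢ, posterior rate = β + n.
So α = 103 − 87 = 16 and β = 14 − 12 = 2.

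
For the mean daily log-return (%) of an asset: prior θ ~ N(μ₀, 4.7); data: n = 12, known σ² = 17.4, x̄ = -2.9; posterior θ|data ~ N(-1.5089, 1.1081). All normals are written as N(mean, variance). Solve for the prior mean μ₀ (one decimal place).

With known observation variance, the Normal–Normal posterior has precision τ_n = τ₀ + n/σ² and mean μ_n = (τ₀μ₀ + (n/σ²)x̄)/τ_n.
Here τ₀ = 1/4.7 = 0.212766 and τ_data = 12/17.4 = 0.689655, so τ_n = 0.902421.
Rearranging for μ₀: μ₀ = (μ_n·τ_n − τ_data·x̄)/τ₀ = (-1.5089·0.902421 − 0.689655·-2.9) / 0.212766 = 0.638336/0.212766 ≈ 3.0.

μ₀ = 3.0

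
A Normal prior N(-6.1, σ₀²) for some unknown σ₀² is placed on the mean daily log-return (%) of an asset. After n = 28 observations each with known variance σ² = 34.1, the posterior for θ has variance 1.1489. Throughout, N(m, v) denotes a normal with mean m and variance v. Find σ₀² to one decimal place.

Posterior precision equals prior precision plus data precision: 1/σ_n² = 1/σ₀² + n/σ².
So 1/σ₀² = 1/1.1489 − 28/34.1 = 0.870398 − 0.821114 = 0.049284.
Hence σ₀² = 1/0.049284 ≈ 20.3.

σ₀² = 20.3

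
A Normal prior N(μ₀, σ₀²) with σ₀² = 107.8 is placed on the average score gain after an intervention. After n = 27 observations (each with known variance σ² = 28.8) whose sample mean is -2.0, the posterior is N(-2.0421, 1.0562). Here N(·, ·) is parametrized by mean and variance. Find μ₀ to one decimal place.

With known observation variance, the Normal–Normal posterior has precision τ_n = τ₀ + n/σ² and mean μ_n = (τ₀μ₀ + (n/σ²)x̄)/τ_n.
Here τ₀ = 1/107.8 = 0.009276 and τ_data = 27/28.8 = 0.937500, so τ_n = 0.946776.
Rearranging for μ₀: μ₀ = (μ_n·τ_n − τ_data·x̄)/τ₀ = (-2.0421·0.946776 − 0.937500·-2.0) / 0.009276 = -0.058411/0.009276 ≈ -6.3.

μ₀ = -6.3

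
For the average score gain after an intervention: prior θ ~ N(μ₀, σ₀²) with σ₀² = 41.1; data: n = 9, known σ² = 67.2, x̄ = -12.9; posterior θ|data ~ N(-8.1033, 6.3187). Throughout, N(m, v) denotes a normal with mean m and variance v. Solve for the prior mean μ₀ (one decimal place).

With known observation variance, the Normal–Normal posterior has precision τ_n = τ₀ + n/σ² and mean μ_n = (τ₀μ₀ + (n/σ²)x̄)/τ_n.
Here τ₀ = 1/41.1 = 0.024331 and τ_data = 9/67.2 = 0.133929, so τ_n = 0.158260.
Rearranging for μ₀: μ₀ = (μ_n·τ_n − τ_data·x̄)/τ₀ = (-8.1033·0.158260 − 0.133929·-12.9) / 0.024331 = 0.445256/0.024331 ≈ 18.3.

μ₀ = 18.3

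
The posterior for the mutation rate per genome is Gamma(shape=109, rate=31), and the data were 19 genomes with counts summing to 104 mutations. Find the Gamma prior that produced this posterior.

Gamma(shape=5, rate=12)

A Gamma(α, β) prior (rate parametrization) on a Poisson rate with n observations summing to S gives posterior Gamma(α+S, β+n).
So α = 109 − 104 = 5 and β = 31 − 19 = 12.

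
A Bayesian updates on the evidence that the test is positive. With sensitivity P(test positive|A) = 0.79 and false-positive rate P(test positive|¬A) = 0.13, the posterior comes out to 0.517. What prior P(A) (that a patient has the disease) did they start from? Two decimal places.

In odds form, posterior odds = prior odds × likelihood ratio, so prior odds = posterior odds ÷ LR.
Posterior odds = 0.517/(1−0.517) = 1.0704. LR = 0.79/0.13 = 6.0769.
Prior odds = 1.0704/6.0769 = 0.1761, so P(A) = 0.1761/(1+0.1761) ≈ 0.15.

P(A) = 0.15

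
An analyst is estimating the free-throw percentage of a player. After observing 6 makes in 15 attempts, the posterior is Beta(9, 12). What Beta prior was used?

Under Beta–binomial conjugacy the posterior parameters are (α+s, β+f).
So α = 9 − 6 = 3 and β = 12 − 9 = 3.

Beta(3, 3)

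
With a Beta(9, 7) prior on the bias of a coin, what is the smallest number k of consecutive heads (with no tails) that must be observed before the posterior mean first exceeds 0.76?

k = 14

After k heads and 0 tails the posterior is Beta(9+k, 7), with mean (9+k)/(9+7+k).
Set (9+k)/(16+k) > 0.76 and solve: k > (0.76·16 − 9)/(1 − 0.76) = 13.167.
The smallest integer exceeding 13.167 is 14, and checking k=14: (23)/(30) = 0.7667 > 0.76.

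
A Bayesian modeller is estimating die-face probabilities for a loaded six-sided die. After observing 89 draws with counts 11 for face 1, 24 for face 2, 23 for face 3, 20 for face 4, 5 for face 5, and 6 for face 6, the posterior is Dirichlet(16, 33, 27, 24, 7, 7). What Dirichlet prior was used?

Dirichlet(5, 9, 4, 4, 2, 1)

For a Dirichlet(α) prior with multinomial counts c, the posterior is Dirichlet(α + c) componentwise.
Subtract each count from the matching posterior parameter: 16−11=5, 33−24=9, 27−23=4, 24−20=4, 7−5=2, 7−6=1.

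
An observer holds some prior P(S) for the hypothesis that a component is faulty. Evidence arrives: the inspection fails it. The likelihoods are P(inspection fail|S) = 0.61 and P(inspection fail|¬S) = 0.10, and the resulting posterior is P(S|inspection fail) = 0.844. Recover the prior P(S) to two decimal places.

P(S) = 0.47

Bayes' rule in odds form gives O(S|E) = O(S)·[P(E|S)/P(E|¬S)], hence O(S) = O(S|E)/LR.
Posterior odds = 0.844/(1−0.844) = 5.4103. LR = 0.61/0.10 = 6.1000.
Prior odds = 5.4103/6.1000 = 0.8869, so P(S) = 0.8869/(1+0.8869) ≈ 0.47.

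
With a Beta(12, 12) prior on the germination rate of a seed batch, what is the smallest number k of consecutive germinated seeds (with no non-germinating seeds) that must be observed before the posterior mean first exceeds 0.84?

After k germinated seeds and 0 non-germinating seeds the posterior is Beta(12+k, 12), with mean (12+k)/(12+12+k).
Set (12+k)/(24+k) > 0.84 and solve: k > (0.84·24 − 12)/(1 − 0.84) = 51.000.
The smallest integer exceeding 51.000 is 52.

k = 52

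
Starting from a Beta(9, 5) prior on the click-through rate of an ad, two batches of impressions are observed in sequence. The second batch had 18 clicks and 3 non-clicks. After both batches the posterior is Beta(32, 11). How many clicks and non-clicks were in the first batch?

5 clicks and 3 non-clicks

Sequential conjugate updates are equivalent to a single update on the pooled data, so total successes = posterior α − prior α and total failures = posterior β − prior β.
Total across both batches: 32−9=23 clicks, 11−5=6 non-clicks.
Subtract the second batch: 23−18=5 clicks and 6−3=3 non-clicks.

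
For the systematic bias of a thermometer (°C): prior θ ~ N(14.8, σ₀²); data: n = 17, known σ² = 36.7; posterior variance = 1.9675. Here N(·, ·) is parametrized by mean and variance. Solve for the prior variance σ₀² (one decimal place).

σ₀² = 22.2

For the Normal–Normal model with known σ², precisions add: τ_n = τ₀ + n/σ².
So 1/σ₀² = 1/1.9675 − 17/36.7 = 0.508259 − 0.463215 = 0.045044.
Hence σ₀² = 1/0.045044 ≈ 22.2.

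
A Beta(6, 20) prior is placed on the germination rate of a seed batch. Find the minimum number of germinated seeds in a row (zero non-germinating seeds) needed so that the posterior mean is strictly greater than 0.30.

k = 3

After k germinated seeds and 0 non-germinating seeds the posterior is Beta(6+k, 20), with mean (6+k)/(6+20+k).
Set (6+k)/(26+k) > 0.30 and solve: k > (0.30·26 − 6)/(1 − 0.30) = 2.571.
The smallest integer exceeding 2.571 is 3, and checking k=3: (9)/(29) = 0.3103 > 0.30.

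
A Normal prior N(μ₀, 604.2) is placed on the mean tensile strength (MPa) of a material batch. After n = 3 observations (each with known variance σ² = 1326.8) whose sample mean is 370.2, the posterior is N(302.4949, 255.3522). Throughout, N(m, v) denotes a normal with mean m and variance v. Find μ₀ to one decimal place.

The posterior mean is a precision-weighted average: μ_n = (τ₀μ₀ + τ_data·x̄)/(τ₀+τ_data), with τ₀=1/σ₀² and τ_data=n/σ².
Here τ₀ = 1/604.2 = 0.001655 and τ_data = 3/1326.8 = 0.002261, so τ_n = 0.003916.
Rearranging for μ₀: μ₀ = (μ_n·τ_n − τ_data·x̄)/τ₀ = (302.4949·0.003916 − 0.002261·370.2) / 0.001655 = 0.347548/0.001655 ≈ 210.0.

μ₀ = 210.0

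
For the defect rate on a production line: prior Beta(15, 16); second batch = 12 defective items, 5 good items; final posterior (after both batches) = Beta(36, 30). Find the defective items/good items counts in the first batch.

9 defective items and 9 good items

Because Beta–binomial updating is additive in the counts, the combined data contributed (α_post−α_prior, β_post−β_prior) successes and failures.
Total across both batches: 36−15=21 defective items, 30−16=14 good items.
Subtract the second batch: 21−12=9 defective items and 14−5=9 good items.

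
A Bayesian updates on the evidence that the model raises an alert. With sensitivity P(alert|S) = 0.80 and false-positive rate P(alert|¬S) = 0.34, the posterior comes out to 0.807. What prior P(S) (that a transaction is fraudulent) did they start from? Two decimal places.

Bayes' rule in odds form gives O(S|E) = O(S)·[P(E|S)/P(E|¬S)], hence O(S) = O(S|E)/LR.
Posterior odds = 0.807/(1−0.807) = 4.1813. LR = 0.80/0.34 = 2.3529.
Prior odds = 4.1813/2.3529 = 1.7771, so P(S) = 1.7771/(1+1.7771) ≈ 0.64.

P(S) = 0.64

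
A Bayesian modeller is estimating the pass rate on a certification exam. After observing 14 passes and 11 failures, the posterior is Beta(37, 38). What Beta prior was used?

Beta(23, 27)

Beta is conjugate to the binomial likelihood: posterior = Beta(α+s, β+f).
So α = 37 − 14 = 23 and β = 38 − 11 = 27.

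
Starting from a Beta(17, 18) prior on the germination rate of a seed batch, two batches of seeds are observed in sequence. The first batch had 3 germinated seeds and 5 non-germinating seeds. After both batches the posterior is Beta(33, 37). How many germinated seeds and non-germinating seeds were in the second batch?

Because Beta–binomial updating is additive in the counts, the combined data contributed (α_post−α_prior, β_post−β_prior) successes and failures.
Total across both batches: 33−17=16 germinated seeds, 37−18=19 non-germinating seeds.
Subtract the first batch: 16−3=13 germinated seeds and 19−5=14 non-germinating seeds.

13 germinated seeds and 14 non-germinating seeds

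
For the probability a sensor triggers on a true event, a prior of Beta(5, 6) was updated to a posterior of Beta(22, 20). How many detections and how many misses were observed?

Beta is conjugate to the binomial likelihood: posterior = Beta(α+s, β+f).
Match parameters: s=22−5=17, f=20−6=14.

17 detections and 14 misses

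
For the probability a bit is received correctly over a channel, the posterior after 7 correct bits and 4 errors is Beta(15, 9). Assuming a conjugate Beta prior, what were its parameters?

Beta(8, 5)

Under Beta–binomial conjugacy the posterior parameters are (a+s, b+f).
So a = 15 − 7 = 8 and b = 9 − 4 = 5.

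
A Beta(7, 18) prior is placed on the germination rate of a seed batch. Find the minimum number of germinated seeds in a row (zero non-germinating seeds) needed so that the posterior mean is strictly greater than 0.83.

k = 81

After k germinated seeds and 0 non-germinating seeds the posterior is Beta(7+k, 18), with mean (7+k)/(7+18+k).
Set (7+k)/(25+k) > 0.83 and solve: k > (0.83·25 − 7)/(1 − 0.83) = 80.882.
The smallest integer exceeding 80.882 is 81, and checking k=81: (88)/(106) = 0.8302 > 0.83.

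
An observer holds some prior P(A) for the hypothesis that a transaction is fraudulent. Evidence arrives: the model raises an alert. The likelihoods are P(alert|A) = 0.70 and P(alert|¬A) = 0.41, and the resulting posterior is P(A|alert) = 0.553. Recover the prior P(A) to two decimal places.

Bayes' rule in odds form gives O(A|E) = O(A)·[P(E|A)/P(E|¬A)], hence O(A) = O(A|E)/LR.
Posterior odds = 0.553/(1−0.553) = 1.2371. LR = 0.70/0.41 = 1.7073.
Prior odds = 1.2371/1.7073 = 0.7246, so P(A) = 0.7246/(1+0.7246) ≈ 0.42.

P(A) = 0.42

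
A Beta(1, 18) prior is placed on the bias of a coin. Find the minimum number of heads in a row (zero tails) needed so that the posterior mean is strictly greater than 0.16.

k = 3

After k heads and 0 tails the posterior is Beta(1+k, 18), with mean (1+k)/(1+18+k).
Set (1+k)/(19+k) > 0.16 and solve: k > (0.16·19 − 1)/(1 − 0.16) = 2.429.
The smallest integer exceeding 2.429 is 3.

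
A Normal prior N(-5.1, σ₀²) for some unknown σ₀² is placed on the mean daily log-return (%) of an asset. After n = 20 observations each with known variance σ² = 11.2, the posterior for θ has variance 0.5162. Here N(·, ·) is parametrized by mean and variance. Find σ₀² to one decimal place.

σ₀² = 6.6

For the Normal–Normal model with known σ², precisions add: τ_n = τ₀ + n/σ².
So 1/σ₀² = 1/0.5162 − 20/11.2 = 1.937234 − 1.785714 = 0.151520.
Hence σ₀² = 1/0.151520 ≈ 6.6.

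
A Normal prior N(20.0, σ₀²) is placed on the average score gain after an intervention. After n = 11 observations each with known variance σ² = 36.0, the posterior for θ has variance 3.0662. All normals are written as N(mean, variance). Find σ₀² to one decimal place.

For the Normal–Normal model with known σ², precisions add: τ_n = τ₀ + n/σ².
So 1/σ₀² = 1/3.0662 − 11/36.0 = 0.326137 − 0.305556 = 0.020581.
Hence σ₀² = 1/0.020581 ≈ 48.6.

σ₀² = 48.6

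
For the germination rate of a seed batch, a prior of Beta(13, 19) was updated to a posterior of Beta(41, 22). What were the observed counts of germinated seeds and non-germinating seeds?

28 germinated seeds and 3 non-germinating seeds

Beta is conjugate to the binomial likelihood: posterior = Beta(a+s, b+f).
So s = 41 − 13 = 28 and f = 22 − 19 = 3.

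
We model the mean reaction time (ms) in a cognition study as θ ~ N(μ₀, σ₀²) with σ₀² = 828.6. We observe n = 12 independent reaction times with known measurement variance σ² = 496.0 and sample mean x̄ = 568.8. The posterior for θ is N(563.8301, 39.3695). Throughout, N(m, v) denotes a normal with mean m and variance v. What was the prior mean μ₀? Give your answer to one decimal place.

μ₀ = 464.2

With known observation variance, the Normal–Normal posterior has precision τ_n = τ₀ + n/σ² and mean μ_n = (τ₀μ₀ + (n/σ²)x̄)/τ_n.
Here τ₀ = 1/828.6 = 0.001207 and τ_data = 12/496.0 = 0.024194, so τ_n = 0.025401.
Rearranging for μ₀: μ₀ = (μ_n·τ_n − τ_data·x̄)/τ₀ = (563.8301·0.025401 − 0.024194·568.8) / 0.001207 = 0.560301/0.001207 ≈ 464.2.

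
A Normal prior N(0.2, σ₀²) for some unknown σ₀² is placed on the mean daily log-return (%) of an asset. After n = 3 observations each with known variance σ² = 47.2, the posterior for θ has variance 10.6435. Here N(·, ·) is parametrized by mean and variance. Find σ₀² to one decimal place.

Posterior precision equals prior precision plus data precision: 1/σ_n² = 1/σ₀² + n/σ².
So 1/σ₀² = 1/10.6435 − 3/47.2 = 0.093954 − 0.063559 = 0.030395.
Hence σ₀² = 1/0.030395 ≈ 32.9.

σ₀² = 32.9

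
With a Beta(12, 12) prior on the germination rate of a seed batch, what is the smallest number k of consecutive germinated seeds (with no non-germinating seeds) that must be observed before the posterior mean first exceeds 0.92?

k = 127

After k germinated seeds and 0 non-germinating seeds the posterior is Beta(12+k, 12), with mean (12+k)/(12+12+k).
Set (12+k)/(24+k) > 0.92 and solve: k > (0.92·24 − 12)/(1 − 0.92) = 126.000.
The smallest integer exceeding 126.000 is 127, and checking k=127: (139)/(151) = 0.9205 > 0.92.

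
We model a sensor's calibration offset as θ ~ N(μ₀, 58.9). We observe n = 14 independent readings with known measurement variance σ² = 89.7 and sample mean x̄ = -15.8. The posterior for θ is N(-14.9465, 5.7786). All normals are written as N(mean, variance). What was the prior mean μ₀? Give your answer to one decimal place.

The posterior mean is a precision-weighted average: μ_n = (τ₀μ₀ + τ_data·x̄)/(τ₀+τ_data), with τ₀=1/σ₀² and τ_data=n/σ².
Here τ₀ = 1/58.9 = 0.016978 and τ_data = 14/89.7 = 0.156076, so τ_n = 0.173054.
Rearranging for μ₀: μ₀ = (μ_n·τ_n − τ_data·x̄)/τ₀ = (-14.9465·0.173054 − 0.156076·-15.8) / 0.016978 = -0.120551/0.016978 ≈ -7.1.

μ₀ = -7.1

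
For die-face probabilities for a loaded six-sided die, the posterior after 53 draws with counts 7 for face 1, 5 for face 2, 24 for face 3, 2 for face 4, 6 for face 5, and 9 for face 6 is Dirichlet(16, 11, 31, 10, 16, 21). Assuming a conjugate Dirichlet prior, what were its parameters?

Dirichlet(9, 6, 7, 8, 10, 12)

For a Dirichlet(α) prior with multinomial counts c, the posterior is Dirichlet(α + c) componentwise.
Subtract each count from the matching posterior parameter: 16−7=9, 11−5=6, 31−24=7, 10−2=8, 16−6=10, 21−9=12.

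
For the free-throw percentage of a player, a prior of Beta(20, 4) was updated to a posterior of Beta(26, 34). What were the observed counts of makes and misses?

Beta is conjugate to the binomial likelihood: posterior = Beta(α+s, β+f).
So s = 26 − 20 = 6 and f = 34 − 4 = 30.

6 makes and 30 misses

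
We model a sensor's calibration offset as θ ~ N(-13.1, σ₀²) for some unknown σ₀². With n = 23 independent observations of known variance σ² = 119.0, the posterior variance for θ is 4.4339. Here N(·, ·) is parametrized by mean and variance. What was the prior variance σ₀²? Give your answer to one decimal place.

σ₀² = 31.0

For the Normal–Normal model with known σ², precisions add: τ_n = τ₀ + n/σ².
So 1/σ₀² = 1/4.4339 − 23/119.0 = 0.225535 − 0.193277 = 0.032258.
Hence σ₀² = 1/0.032258 ≈ 31.0.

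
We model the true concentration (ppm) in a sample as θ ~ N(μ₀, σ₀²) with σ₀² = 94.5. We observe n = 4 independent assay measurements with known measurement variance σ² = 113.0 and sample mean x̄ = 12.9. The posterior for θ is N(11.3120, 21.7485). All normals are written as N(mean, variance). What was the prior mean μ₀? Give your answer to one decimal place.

The posterior mean is a precision-weighted average: μ_n = (τ₀μ₀ + τ_data·x̄)/(τ₀+τ_data), with τ₀=1/σ₀² and τ_data=n/σ².
Here τ₀ = 1/94.5 = 0.010582 and τ_data = 4/113.0 = 0.035398, so τ_n = 0.045980.
Rearranging for μ₀: μ₀ = (μ_n·τ_n − τ_data·x̄)/τ₀ = (11.3120·0.045980 − 0.035398·12.9) / 0.010582 = 0.063492/0.010582 ≈ 6.0.

μ₀ = 6.0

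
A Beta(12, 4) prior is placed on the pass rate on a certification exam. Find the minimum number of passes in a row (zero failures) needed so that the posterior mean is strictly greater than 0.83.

After k passes and 0 failures the posterior is Beta(12+k, 4), with mean (12+k)/(12+4+k).
Set (12+k)/(16+k) > 0.83 and solve: k > (0.83·16 − 12)/(1 − 0.83) = 7.529.
The smallest integer exceeding 7.529 is 8.

k = 8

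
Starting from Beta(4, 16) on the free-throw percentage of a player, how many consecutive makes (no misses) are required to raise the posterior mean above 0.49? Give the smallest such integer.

k = 12

After k makes and 0 misses the posterior is Beta(4+k, 16), with mean (4+k)/(4+16+k).
Set (4+k)/(20+k) > 0.49 and solve: k > (0.49·20 − 4)/(1 − 0.49) = 11.373.
The smallest integer exceeding 11.373 is 12.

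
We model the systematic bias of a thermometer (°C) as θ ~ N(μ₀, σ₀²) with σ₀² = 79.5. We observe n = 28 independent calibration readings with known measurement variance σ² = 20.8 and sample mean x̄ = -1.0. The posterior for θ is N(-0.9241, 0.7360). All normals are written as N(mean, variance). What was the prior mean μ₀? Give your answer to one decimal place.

With known observation variance, the Normal–Normal posterior has precision τ_n = τ₀ + n/σ² and mean μ_n = (τ₀μ₀ + (n/σ²)x̄)/τ_n.
Here τ₀ = 1/79.5 = 0.012579 and τ_data = 28/20.8 = 1.346154, so τ_n = 1.358733.
Rearranging for μ₀: μ₀ = (μ_n·τ_n − τ_data·x̄)/τ₀ = (-0.9241·1.358733 − 1.346154·-1.0) / 0.012579 = 0.090549/0.012579 ≈ 7.2.

μ₀ = 7.2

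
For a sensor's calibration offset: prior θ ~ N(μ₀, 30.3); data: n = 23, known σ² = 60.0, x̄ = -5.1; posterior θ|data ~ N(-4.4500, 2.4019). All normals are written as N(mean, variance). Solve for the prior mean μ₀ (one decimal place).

With known observation variance, the Normal–Normal posterior has precision τ_n = τ₀ + n/σ² and mean μ_n = (τ₀μ₀ + (n/σ²)x̄)/τ_n.
Here τ₀ = 1/30.3 = 0.033003 and τ_data = 23/60.0 = 0.383333, so τ_n = 0.416336.
Rearranging for μ₀: μ₀ = (μ_n·τ_n − τ_data·x̄)/τ₀ = (-4.4500·0.416336 − 0.383333·-5.1) / 0.033003 = 0.102303/0.033003 ≈ 3.1.

μ₀ = 3.1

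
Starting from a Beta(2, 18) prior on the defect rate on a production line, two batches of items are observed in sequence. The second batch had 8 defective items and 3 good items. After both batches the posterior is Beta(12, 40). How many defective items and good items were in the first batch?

Because Beta–binomial updating is additive in the counts, the combined data contributed (α_post−α_prior, β_post−β_prior) successes and failures.
Total across both batches: 12−2=10 defective items, 40−18=22 good items.
Subtract the second batch: 10−8=2 defective items and 22−3=19 good items.

2 defective items and 19 good items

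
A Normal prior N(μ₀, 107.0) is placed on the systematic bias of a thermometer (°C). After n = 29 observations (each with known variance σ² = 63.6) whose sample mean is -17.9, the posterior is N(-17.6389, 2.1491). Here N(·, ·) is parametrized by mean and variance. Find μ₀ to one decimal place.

The posterior mean is a precision-weighted average: μ_n = (τ₀μ₀ + τ_data·x̄)/(τ₀+τ_data), with τ₀=1/σ₀² and τ_data=n/σ².
Here τ₀ = 1/107.0 = 0.009346 and τ_data = 29/63.6 = 0.455975, so τ_n = 0.465321.
Rearranging for μ₀: μ₀ = (μ_n·τ_n − τ_data·x̄)/τ₀ = (-17.6389·0.465321 − 0.455975·-17.9) / 0.009346 = -0.045798/0.009346 ≈ -4.9.

μ₀ = -4.9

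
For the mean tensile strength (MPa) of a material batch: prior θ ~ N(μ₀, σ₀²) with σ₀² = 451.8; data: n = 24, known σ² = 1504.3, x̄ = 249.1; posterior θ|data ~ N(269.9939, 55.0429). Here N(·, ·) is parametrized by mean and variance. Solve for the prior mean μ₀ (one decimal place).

μ₀ = 420.6

With known observation variance, the Normal–Normal posterior has precision τ_n = τ₀ + n/σ² and mean μ_n = (τ₀μ₀ + (n/σ²)x̄)/τ_n.
Here τ₀ = 1/451.8 = 0.002213 and τ_data = 24/1504.3 = 0.015954, so τ_n = 0.018167.
Rearranging for μ₀: μ₀ = (μ_n·τ_n − τ_data·x̄)/τ₀ = (269.9939·0.018167 − 0.015954·249.1) / 0.002213 = 0.930838/0.002213 ≈ 420.6.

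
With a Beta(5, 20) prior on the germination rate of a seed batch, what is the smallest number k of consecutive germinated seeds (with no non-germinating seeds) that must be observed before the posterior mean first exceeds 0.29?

k = 4

After k germinated seeds and 0 non-germinating seeds the posterior is Beta(5+k, 20), with mean (5+k)/(5+20+k).
Set (5+k)/(25+k) > 0.29 and solve: k > (0.29·25 − 5)/(1 − 0.29) = 3.169.
The smallest integer exceeding 3.169 is 4.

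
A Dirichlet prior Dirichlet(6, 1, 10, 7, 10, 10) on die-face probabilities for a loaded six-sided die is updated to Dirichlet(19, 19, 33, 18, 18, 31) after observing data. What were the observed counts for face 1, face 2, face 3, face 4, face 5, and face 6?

For a Dirichlet(α) prior with multinomial counts c, the posterior is Dirichlet(α + c) componentwise.
Counts are posterior − prior componentwise: 19−6=13, 19−1=18, 33−10=23, 18−7=11, 18−10=8, 31−10=21.

counts (13, 18, 23, 11, 8, 21)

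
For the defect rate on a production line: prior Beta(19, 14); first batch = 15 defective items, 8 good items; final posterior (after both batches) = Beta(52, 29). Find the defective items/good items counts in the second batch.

18 defective items and 7 good items

Because Beta–binomial updating is additive in the counts, the combined data contributed (α_post−α_prior, β_post−β_prior) successes and failures.
Total across both batches: 52−19=33 defective items, 29−14=15 good items.
Subtract the first batch: 33−15=18 defective items and 15−8=7 good items.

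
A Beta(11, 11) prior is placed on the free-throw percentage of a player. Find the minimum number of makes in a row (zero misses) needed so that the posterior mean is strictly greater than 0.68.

After k makes and 0 misses the posterior is Beta(11+k, 11), with mean (11+k)/(11+11+k).
Set (11+k)/(22+k) > 0.68 and solve: k > (0.68·22 − 11)/(1 − 0.68) = 12.375.
The smallest integer exceeding 12.375 is 13.

k = 13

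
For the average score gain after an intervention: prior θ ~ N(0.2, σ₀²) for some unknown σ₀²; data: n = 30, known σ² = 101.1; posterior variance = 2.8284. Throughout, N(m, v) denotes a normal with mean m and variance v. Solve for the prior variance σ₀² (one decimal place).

σ₀² = 17.6

For the Normal–Normal model with known σ², precisions add: τ_n = τ₀ + n/σ².
So 1/σ₀² = 1/2.8284 − 30/101.1 = 0.353557 − 0.296736 = 0.056821.
Hence σ₀² = 1/0.056821 ≈ 17.6.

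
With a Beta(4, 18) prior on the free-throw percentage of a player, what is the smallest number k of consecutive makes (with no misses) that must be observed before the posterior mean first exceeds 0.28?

After k makes and 0 misses the posterior is Beta(4+k, 18), with mean (4+k)/(4+18+k).
Set (4+k)/(22+k) > 0.28 and solve: k > (0.28·22 − 4)/(1 − 0.28) = 3.000.
The smallest integer exceeding 3.000 is 4, and checking k=4: (8)/(26) = 0.3077 > 0.28.

k = 4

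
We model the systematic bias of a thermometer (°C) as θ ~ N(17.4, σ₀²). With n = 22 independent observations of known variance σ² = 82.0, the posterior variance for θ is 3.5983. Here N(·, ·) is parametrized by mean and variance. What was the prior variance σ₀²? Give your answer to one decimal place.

σ₀² = 104.0

Posterior precision equals prior precision plus data precision: 1/σ_n² = 1/σ₀² + n/σ².
So 1/σ₀² = 1/3.5983 − 22/82.0 = 0.277909 − 0.268293 = 0.009616.
Hence σ₀² = 1/0.009616 ≈ 104.0.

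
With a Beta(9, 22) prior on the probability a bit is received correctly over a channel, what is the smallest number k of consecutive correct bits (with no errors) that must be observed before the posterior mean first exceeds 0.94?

After k correct bits and 0 errors the posterior is Beta(9+k, 22), with mean (9+k)/(9+22+k).
Set (9+k)/(31+k) > 0.94 and solve: k > (0.94·31 − 9)/(1 − 0.94) = 335.667.
The smallest integer exceeding 335.667 is 336, and checking k=336: (345)/(367) = 0.9401 > 0.94.

k = 336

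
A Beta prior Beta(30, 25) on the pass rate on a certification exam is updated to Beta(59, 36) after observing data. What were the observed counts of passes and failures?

Beta is conjugate to the binomial likelihood: posterior = Beta(a+s, b+f).
Match parameters: s=59−30=29, f=36−25=11.

29 passes and 11 failures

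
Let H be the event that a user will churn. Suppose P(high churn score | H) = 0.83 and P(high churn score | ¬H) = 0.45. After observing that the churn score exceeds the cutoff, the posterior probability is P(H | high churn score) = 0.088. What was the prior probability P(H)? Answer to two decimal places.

P(H) = 0.05

In odds form, posterior odds = prior odds × likelihood ratio, so prior odds = posterior odds ÷ LR.
Posterior odds = 0.088/(1−0.088) = 0.0965. LR = 0.83/0.45 = 1.8444.
Prior odds = 0.0965/1.8444 = 0.0523, so P(H) = 0.0523/(1+0.0523) ≈ 0.05.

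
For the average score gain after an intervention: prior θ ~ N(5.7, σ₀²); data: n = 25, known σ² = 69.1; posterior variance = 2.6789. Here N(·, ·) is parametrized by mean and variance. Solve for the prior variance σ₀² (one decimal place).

For the Normal–Normal model with known σ², precisions add: τ_n = τ₀ + n/σ².
So 1/σ₀² = 1/2.6789 − 25/69.1 = 0.373288 − 0.361795 = 0.011493.
Hence σ₀² = 1/0.011493 ≈ 87.0.

σ₀² = 87.0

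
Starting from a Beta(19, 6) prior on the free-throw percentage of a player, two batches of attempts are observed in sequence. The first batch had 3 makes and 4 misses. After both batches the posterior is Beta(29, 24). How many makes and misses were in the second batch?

Because Beta–binomial updating is additive in the counts, the combined data contributed (α_post−α_prior, β_post−β_prior) successes and failures.
Total across both batches: 29−19=10 makes, 24−6=18 misses.
Subtract the first batch: 10−3=7 makes and 18−4=14 misses.

7 makes and 14 misses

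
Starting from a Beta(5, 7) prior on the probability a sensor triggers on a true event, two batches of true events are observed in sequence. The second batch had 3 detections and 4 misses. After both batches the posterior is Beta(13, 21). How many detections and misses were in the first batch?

Sequential conjugate updates are equivalent to a single update on the pooled data, so total successes = posterior α − prior α and total failures = posterior β − prior β.
Total across both batches: 13−5=8 detections, 21−7=14 misses.
Subtract the second batch: 8−3=5 detections and 14−4=10 misses.

5 detections and 10 misses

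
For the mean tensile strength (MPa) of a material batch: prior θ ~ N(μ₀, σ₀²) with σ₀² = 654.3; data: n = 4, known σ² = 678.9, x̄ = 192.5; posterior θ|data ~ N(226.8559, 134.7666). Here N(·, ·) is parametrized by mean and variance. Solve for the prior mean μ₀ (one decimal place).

The posterior mean is a precision-weighted average: μ_n = (τ₀μ₀ + τ_data·x̄)/(τ₀+τ_data), with τ₀=1/σ₀² and τ_data=n/σ².
Here τ₀ = 1/654.3 = 0.001528 and τ_data = 4/678.9 = 0.005892, so τ_n = 0.007420.
Rearranging for μ₀: μ₀ = (μ_n·τ_n − τ_data·x̄)/τ₀ = (226.8559·0.007420 − 0.005892·192.5) / 0.001528 = 0.549061/0.001528 ≈ 359.3.

μ₀ = 359.3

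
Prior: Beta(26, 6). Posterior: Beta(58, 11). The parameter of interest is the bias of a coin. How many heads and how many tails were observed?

Under Beta–binomial conjugacy the posterior parameters are (a+s, b+f).
So s = 58 − 26 = 32 and f = 11 − 6 = 5.

32 heads and 5 tails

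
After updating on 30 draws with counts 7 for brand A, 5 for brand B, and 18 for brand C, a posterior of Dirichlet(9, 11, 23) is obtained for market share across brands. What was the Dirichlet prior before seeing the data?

For a Dirichlet(α) prior with multinomial counts c, the posterior is Dirichlet(α + c) componentwise.
Subtract each count from the matching posterior parameter: 9−7=2, 11−5=6, 23−18=5.

Dirichlet(2, 6, 5)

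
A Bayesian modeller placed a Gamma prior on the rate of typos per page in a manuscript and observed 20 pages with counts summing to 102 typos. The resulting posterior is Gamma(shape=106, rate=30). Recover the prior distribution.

Gamma(shape=4, rate=10)

Gamma–Poisson conjugacy: posterior shape = α + Σxᵢ, posterior rate = β + n.
So α = 106 − 102 = 4 and β = 30 − 20 = 10.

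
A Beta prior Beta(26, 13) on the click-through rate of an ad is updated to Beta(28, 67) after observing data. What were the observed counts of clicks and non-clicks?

2 clicks and 54 non-clicks

Beta is conjugate to the binomial likelihood: posterior = Beta(α+s, β+f).
So s = 28 − 26 = 2 and f = 67 − 13 = 54.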